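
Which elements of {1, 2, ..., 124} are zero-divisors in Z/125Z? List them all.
nonzero zero-divisors of Z/125Z = {5, 10, 15, 20, 25, 30, 35, 40, 45, 50, 55, 60, 65, 70, 75, 80, 85, 90, 95, 100, 105, 110, 115, 120}

An element a ∈ Z/125Z (with a ≠ 0) is a zero-divisor iff gcd(a, 125) > 1 (because a is a unit precisely when gcd(a, n) = 1, and in Z/nZ every nonzero, non-unit element is a zero-divisor). Scan a = 1, ..., 124 and keep those with gcd(a, 125) > 1:
  gcd(5, 125) = 5, gcd(10, 125) = 5, gcd(15, 125) = 5, gcd(20, 125) = 5, gcd(25, 125) = 25, gcd(30, 125) = 5, gcd(35, 125) = 5, gcd(40, 125) = 5, gcd(45, 125) = 5, gcd(50, 125) = 25, gcd(55, 125) = 5, gcd(60, 125) = 5, gcd(65, 125) = 5, gcd(70, 125) = 5, gcd(75, 125) = 25, gcd(80, 125) = 5, gcd(85, 125) = 5, gcd(90, 125) = 5, gcd(95, 125) = 5, gcd(100, 125) = 25, gcd(105, 125) = 5, gcd(110, 125) = 5, gcd(115, 125) = 5, gcd(120, 125) = 5.
All other a ∈ {1, ..., 124} have gcd(a, 125) = 1 and are units. So the nonzero zero-divisors are exactly the 24 values of a appearing in this scan.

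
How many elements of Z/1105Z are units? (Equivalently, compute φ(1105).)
Z/1105Z has φ(1105) = 768 units

An element a ∈ Z/1105Z is a unit iff gcd(a, 1105) = 1, so the number of units is φ(1105). φ is multiplicative, with φ(p^e) = p^e − p^(e−1). Factorise 1105 = 5 · 13 · 17. Then
  φ(1105) = (5 − 1) · (13 − 1) · (17 − 1) = 4 · 12 · 16 = 768.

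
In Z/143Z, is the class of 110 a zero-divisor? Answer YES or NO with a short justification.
YES

gcd(110, 143) = 11 > 1, so 110 is not a unit in Z/143Z. In Z/nZ every nonzero non-unit is a zero-divisor: explicitly, take b = 143/gcd = 13 ≠ 0 (mod 143); then 110·13 = 1430 = 10·143, i.e. 110·13 ≡ 0 (mod 143). So 110 is a zero-divisor.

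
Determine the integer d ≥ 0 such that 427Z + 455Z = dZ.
(427, 455) = (7); d = 7

In the PID Z, (a, b) is generated by gcd(a, b). Compute gcd(455, 427) with the extended Euclidean algorithm, tracking rows (r, s, t) with s·455 + t·427 = r:
  row A: (455, 1, 0)   [1·455 + 0·427 = 455]
  row B: (427, 0, 1)   [0·455 + 1·427 = 427]
  455 = 1·427 + 28   → row C = row A − 1·row B = (28, 1, −1)   [check: 1·455 − 1·427 = 28]
  427 = 15·28 + 7   → row D = row B − 15·row C = (7, −15, 16)   [check: −15·455 + 16·427 = 7]
  28 = 4·7 + 0   → remainder 0, stop. gcd = 7 (last nonzero row D).
So gcd(427, 455) = 7, with Bézout identity −15·455 + 16·427 = 7. Containment (⊇): the Bézout identity exhibits 7 as an element of (427, 455), giving (7) ⊆ (427, 455). Containment (⊆): since 7 | 427 and 7 | 455 (427 = 7·61, 455 = 7·65), every Z-linear combination of 427 and 455 is divisible by 7, so (427, 455) ⊆ (7). Therefore (427, 455) = (7), d = 7.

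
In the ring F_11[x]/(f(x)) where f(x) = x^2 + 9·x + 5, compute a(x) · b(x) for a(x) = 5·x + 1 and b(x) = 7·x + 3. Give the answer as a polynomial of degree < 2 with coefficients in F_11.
Multiply as integer polynomials: a · b = 35·x^2 + 22·x + 3. Reducing coefficients mod 11: a · b ≡ 2·x^2 + 3. Now divide by f(x) = x^2 + 9·x + 5 in F_11[x], eliminating the leading term at each step:
  leading term 2·x^2: subtract (2)·f(x) = 2·x^2 + 7·x + 10, leaving 4·x + 4 (coefficients mod 11)
The degree is now < 2, so this is the remainder. Hence a · b ≡ 4·x + 4 in F_11[x]/(f).

Final answer: a · b ≡ 4·x + 4 (mod f(x))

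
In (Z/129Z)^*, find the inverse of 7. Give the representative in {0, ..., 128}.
Apply the extended Euclidean algorithm to (129, 7), tracking rows (r, s, t) with s·129 + t·7 = r. Each division r_prev = q·r_cur + r_new produces the new row as (previous row) − q·(current row):
  row A: (129, 1, 0)   [1·129 + 0·7 = 129]
  row B: (7, 0, 1)   [0·129 + 1·7 = 7]
  129 = 18·7 + 3   → row C = row A − 18·row B = (3, 1, −18)   [check: 1·129 − 18·7 = 3]
  7 = 2·3 + 1   → row D = row B − 2·row C = (1, −2, 37)   [check: −2·129 + 37·7 = 1]
  3 = 3·1 + 0   → remainder 0, stop. gcd = 1 (last nonzero row D).
The gcd is 1, so 7 is invertible mod 129. The last nonzero row gives −2·129 + 37·7 = 1, so t = 37. So 7^(−1) ≡ 37 (mod 129). Verify: 7 · 37 = 259 ≡ 1 (mod 129). ✓

Final answer: 7^(−1) ≡ 37 (mod 129)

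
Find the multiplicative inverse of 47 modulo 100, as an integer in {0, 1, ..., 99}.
Apply the extended Euclidean algorithm to (100, 47), tracking rows (r, s, t) with s·100 + t·47 = r. Each division r_prev = q·r_cur + r_new produces the new row as (previous row) − q·(current row):
  row A: (100, 1, 0)   [1·100 + 0·47 = 100]
  row B: (47, 0, 1)   [0·100 + 1·47 = 47]
  100 = 2·47 + 6   → row C = row A − 2·row B = (6, 1, −2)   [check: 1·100 − 2·47 = 6]
  47 = 7·6 + 5   → row D = row B − 7·row C = (5, −7, 15)   [check: −7·100 + 15·47 = 5]
  6 = 1·5 + 1   → row E = row C − 1·row D = (1, 8, −17)   [check: 8·100 − 17·47 = 1]
  5 = 5·1 + 0   → remainder 0, stop. gcd = 1 (last nonzero row E).
The gcd is 1, so 47 is invertible mod 100. The last nonzero row gives 8·100 − 17·47 = 1, so t = −17. So 47^(−1) ≡ −17 ≡ 83 (mod 100). Verify: 47 · 83 = 3901 ≡ 1 (mod 100). ✓

Final answer: 47^(−1) ≡ 83 (mod 100)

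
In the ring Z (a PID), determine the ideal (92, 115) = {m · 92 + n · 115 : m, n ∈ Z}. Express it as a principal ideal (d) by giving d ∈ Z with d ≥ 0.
(92, 115) = (23); d = 23

In the PID Z, (a, b) is generated by gcd(a, b). Compute gcd(115, 92) with the extended Euclidean algorithm, tracking rows (r, s, t) with s·115 + t·92 = r:
  row A: (115, 1, 0)   [1·115 + 0·92 = 115]
  row B: (92, 0, 1)   [0·115 + 1·92 = 92]
  115 = 1·92 + 23   → row C = row A − 1·row B = (23, 1, −1)   [check: 1·115 − 1·92 = 23]
  92 = 4·23 + 0   → remainder 0, stop. gcd = 23 (last nonzero row C).
So gcd(92, 115) = 23, with Bézout identity 1·115 − 1·92 = 23. Containment (⊇): the Bézout identity exhibits 23 as an element of (92, 115), giving (23) ⊆ (92, 115). Containment (⊆): since 23 | 92 and 23 | 115 (92 = 23·4, 115 = 23·5), every Z-linear combination of 92 and 115 is divisible by 23, so (92, 115) ⊆ (23). Therefore (92, 115) = (23), d = 23.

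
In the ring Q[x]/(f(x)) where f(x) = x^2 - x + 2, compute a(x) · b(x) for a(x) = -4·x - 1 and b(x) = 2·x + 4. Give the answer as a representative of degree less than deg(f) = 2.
a · b ≡ 12 - 26·x (mod f(x))

First multiply in Q[x] without reducing: a · b = -8·x^2 - 18·x - 4. Now divide by f(x) = x^2 - x + 2, eliminating the leading term at each step:
  leading term -8·x^2: subtract (-8)·f(x) = -8·x^2 + 8·x - 16, leaving 12 - 26·x
The degree is now < 2, so this is the remainder. Hence a · b ≡ 12 - 26·x in Q[x]/(f).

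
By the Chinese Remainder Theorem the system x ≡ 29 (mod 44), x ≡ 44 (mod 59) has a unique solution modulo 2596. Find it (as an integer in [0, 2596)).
The moduli 44, 59 are pairwise coprime, so by the CRT there is a unique solution mod 44·59 = 2596.
Solve by successive substitution. Start with x ≡ 29 (mod 44).
  Combine with x ≡ 44 (mod 59): write x = 29 + 44·t and require 29 + 44·t ≡ 44 (mod 59), i.e. 44·t ≡ 44 − 29 ≡ 15 (mod 59). Since 44^(−1) ≡ 55 (mod 59), t ≡ 55·15 ≡ 58 (mod 59). So x ≡ 29 + 44·58 = 2581 (mod 2596).
Unique solution in [0, 2596): x = 2581.

Final answer: x ≡ 2581 (mod 2596); the representative in [0, 2596) is 2581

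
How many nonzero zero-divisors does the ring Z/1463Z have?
Z/1463Z has 382 nonzero zero-divisors

In Z/1463Z each nonzero element is either a unit (gcd with 1463 is 1) or a zero-divisor (gcd > 1). The number of units is φ(1463): factorise 1463 = 7 · 11 · 19, so φ(1463) = (7 − 1) · (11 − 1) · (19 − 1) = 6 · 10 · 18 = 1080. The nonzero elements number 1463 − 1 = 1462. Hence the nonzero zero-divisors number 1462 − 1080 = 382.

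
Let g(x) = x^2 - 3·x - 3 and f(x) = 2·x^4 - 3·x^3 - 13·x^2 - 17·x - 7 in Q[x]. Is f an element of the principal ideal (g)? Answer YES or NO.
NO

In Q[x] the ideal (g) consists of all multiples of g, so f ∈ (g) iff g | f, i.e. iff the remainder of f on division by g is 0. Divide f by g (g is monic, so eliminate the leading term of the running remainder at each step):
  leading term 2·x^4: subtract (2·x^2)·g(x) = 2·x^4 - 6·x^3 - 6·x^2, leaving 3·x^3 - 7·x^2 - 17·x - 7
  leading term 3·x^3: subtract (3·x)·g(x) = 3·x^3 - 9·x^2 - 9·x, leaving 2·x^2 - 8·x - 7
  leading term 2·x^2: subtract (2)·g(x) = 2·x^2 - 6·x - 6, leaving -2·x - 1
The remainder r(x) = -2·x - 1 ≠ 0 (and deg r < deg g), so g ∤ f, i.e. f ∉ (g).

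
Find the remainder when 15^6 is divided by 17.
13

Use repeated squaring. Binary(6) = 110. Walk through the bits of the exponent 6 left-to-right: at each bit after the leading one, square the running value, then multiply by 15 if the bit is 1 (always reducing mod 17):
  bit 1 = 1 (leading): start with 15.
  bit 2 = 1: square 15^2 = 225 ≡ 4; bit is 1, so multiply 4·15 = 60 ≡ 9 (mod 17).
  bit 3 = 0: square 9^2 = 81 ≡ 13 (mod 17).
Final value: 15^6 ≡ 13 (mod 17).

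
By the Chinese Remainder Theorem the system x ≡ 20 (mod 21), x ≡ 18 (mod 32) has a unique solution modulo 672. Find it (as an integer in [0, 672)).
The moduli 21, 32 are pairwise coprime, so by the CRT there is a unique solution mod 21·32 = 672.
Solve by successive substitution. Start with x ≡ 20 (mod 21).
  Combine with x ≡ 18 (mod 32): write x = 20 + 21·t and require 20 + 21·t ≡ 18 (mod 32), i.e. 21·t ≡ 18 − 20 ≡ 30 (mod 32). Since 21^(−1) ≡ 29 (mod 32), t ≡ 29·30 ≡ 6 (mod 32). So x ≡ 20 + 21·6 = 146 (mod 672).
Unique solution in [0, 672): x = 146.

Final answer: x ≡ 146 (mod 672); the representative in [0, 672) is 146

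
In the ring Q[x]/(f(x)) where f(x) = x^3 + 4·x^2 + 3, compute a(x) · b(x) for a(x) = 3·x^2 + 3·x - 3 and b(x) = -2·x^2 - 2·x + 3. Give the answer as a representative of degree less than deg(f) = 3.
a · b ≡ -39·x^2 + 33·x - 45 (mod f(x))

First multiply in Q[x] without reducing: a · b = -6·x^4 - 12·x^3 + 9·x^2 + 15·x - 9. Now divide by f(x) = x^3 + 4·x^2 + 3, eliminating the leading term at each step:
  leading term -6·x^4: subtract (-6·x)·f(x) = -6·x^4 - 24·x^3 - 18·x, leaving 12·x^3 + 9·x^2 + 33·x - 9
  leading term 12·x^3: subtract (12)·f(x) = 12·x^3 + 48·x^2 + 36, leaving -39·x^2 + 33·x - 45
The degree is now < 3, so this is the remainder. Hence a · b ≡ -39·x^2 + 33·x - 45 in Q[x]/(f).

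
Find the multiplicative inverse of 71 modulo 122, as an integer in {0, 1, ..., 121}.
71^(−1) ≡ 55 (mod 122)

Apply the extended Euclidean algorithm to (122, 71), tracking rows (r, s, t) with s·122 + t·71 = r. Each division r_prev = q·r_cur + r_new produces the new row as (previous row) − q·(current row):
  row A: (122, 1, 0)   [1·122 + 0·71 = 122]
  row B: (71, 0, 1)   [0·122 + 1·71 = 71]
  122 = 1·71 + 51   → row C = row A − 1·row B = (51, 1, −1)   [check: 1·122 − 1·71 = 51]
  71 = 1·51 + 20   → row D = row B − 1·row C = (20, −1, 2)   [check: −1·122 + 2·71 = 20]
  51 = 2·20 + 11   → row E = row C − 2·row D = (11, 3, −5)   [check: 3·122 − 5·71 = 11]
  20 = 1·11 + 9   → row F = row D − 1·row E = (9, −4, 7)   [check: −4·122 + 7·71 = 9]
  11 = 1·9 + 2   → row G = row E − 1·row F = (2, 7, −12)   [check: 7·122 − 12·71 = 2]
  9 = 4·2 + 1   → row H = row F − 4·row G = (1, −32, 55)   [check: −32·122 + 55·71 = 1]
  2 = 2·1 + 0   → remainder 0, stop. gcd = 1 (last nonzero row H).
The gcd is 1, so 71 is invertible mod 122. The last nonzero row gives −32·122 + 55·71 = 1, so t = 55. So 71^(−1) ≡ 55 (mod 122). Verify: 71 · 55 = 3905 ≡ 1 (mod 122). ✓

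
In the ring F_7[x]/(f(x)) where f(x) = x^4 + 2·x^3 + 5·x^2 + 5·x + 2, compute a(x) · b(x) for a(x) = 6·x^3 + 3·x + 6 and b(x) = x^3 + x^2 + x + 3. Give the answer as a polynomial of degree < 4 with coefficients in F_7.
a · b ≡ 3·x^3 + 2·x^2 + 2·x + 1 (mod f(x))

Multiply as integer polynomials: a · b = 6·x^6 + 6·x^5 + 9·x^4 + 27·x^3 + 9·x^2 + 15·x + 18. Reducing coefficients mod 7: a · b ≡ 6·x^6 + 6·x^5 + 2·x^4 + 6·x^3 + 2·x^2 + x + 4. Now divide by f(x) = x^4 + 2·x^3 + 5·x^2 + 5·x + 2 in F_7[x], eliminating the leading term at each step:
  leading term 6·x^6: subtract (6·x^2)·f(x) = 6·x^6 + 5·x^5 + 2·x^4 + 2·x^3 + 5·x^2, leaving x^5 + 4·x^3 + 4·x^2 + x + 4 (coefficients mod 7)
  leading term x^5: subtract (x)·f(x) = x^5 + 2·x^4 + 5·x^3 + 5·x^2 + 2·x, leaving 5·x^4 + 6·x^3 + 6·x^2 + 6·x + 4 (coefficients mod 7)
  leading term 5·x^4: subtract (5)·f(x) = 5·x^4 + 3·x^3 + 4·x^2 + 4·x + 3, leaving 3·x^3 + 2·x^2 + 2·x + 1 (coefficients mod 7)
The degree is now < 4, so this is the remainder. Hence a · b ≡ 3·x^3 + 2·x^2 + 2·x + 1 in F_7[x]/(f).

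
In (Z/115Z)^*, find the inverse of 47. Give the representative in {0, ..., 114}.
Apply the extended Euclidean algorithm to (115, 47), tracking rows (r, s, t) with s·115 + t·47 = r. Each division r_prev = q·r_cur + r_new produces the new row as (previous row) − q·(current row):
  row A: (115, 1, 0)   [1·115 + 0·47 = 115]
  row B: (47, 0, 1)   [0·115 + 1·47 = 47]
  115 = 2·47 + 21   → row C = row A − 2·row B = (21, 1, −2)   [check: 1·115 − 2·47 = 21]
  47 = 2·21 + 5   → row D = row B − 2·row C = (5, −2, 5)   [check: −2·115 + 5·47 = 5]
  21 = 4·5 + 1   → row E = row C − 4·row D = (1, 9, −22)   [check: 9·115 − 22·47 = 1]
  5 = 5·1 + 0   → remainder 0, stop. gcd = 1 (last nonzero row E).
The gcd is 1, so 47 is invertible mod 115. The last nonzero row gives 9·115 − 22·47 = 1, so t = −22. So 47^(−1) ≡ −22 ≡ 93 (mod 115). Verify: 47 · 93 = 4371 ≡ 1 (mod 115). ✓

Final answer: 47^(−1) ≡ 93 (mod 115)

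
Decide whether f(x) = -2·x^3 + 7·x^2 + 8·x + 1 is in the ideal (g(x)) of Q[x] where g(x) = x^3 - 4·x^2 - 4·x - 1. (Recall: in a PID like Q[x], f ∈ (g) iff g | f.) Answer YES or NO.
In Q[x] the ideal (g) consists of all multiples of g, so f ∈ (g) iff g | f, i.e. iff the remainder of f on division by g is 0. Divide f by g (g is monic, so eliminate the leading term of the running remainder at each step):
  leading term -2·x^3: subtract (-2)·g(x) = -2·x^3 + 8·x^2 + 8·x + 2, leaving -x^2 - 1
The remainder r(x) = -x^2 - 1 ≠ 0 (and deg r < deg g), so g ∤ f, i.e. f ∉ (g).

Final answer: NO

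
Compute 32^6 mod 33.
Use repeated squaring. Binary(6) = 110. Walk through the bits of the exponent 6 left-to-right: at each bit after the leading one, square the running value, then multiply by 32 if the bit is 1 (always reducing mod 33):
  bit 1 = 1 (leading): start with 32.
  bit 2 = 1: square 32^2 = 1024 ≡ 1; bit is 1, so multiply 1·32 = 32 (mod 33).
  bit 3 = 0: square 32^2 = 1024 ≡ 1 (mod 33).
Final value: 32^6 ≡ 1 (mod 33).

Final answer: 1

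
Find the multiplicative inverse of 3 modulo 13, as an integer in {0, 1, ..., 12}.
Apply the extended Euclidean algorithm to (13, 3), tracking rows (r, s, t) with s·13 + t·3 = r. Each division r_prev = q·r_cur + r_new produces the new row as (previous row) − q·(current row):
  row A: (13, 1, 0)   [1·13 + 0·3 = 13]
  row B: (3, 0, 1)   [0·13 + 1·3 = 3]
  13 = 4·3 + 1   → row C = row A − 4·row B = (1, 1, −4)   [check: 1·13 − 4·3 = 1]
  3 = 3·1 + 0   → remainder 0, stop. gcd = 1 (last nonzero row C).
The gcd is 1, so 3 is invertible mod 13. The last nonzero row gives 1·13 − 4·3 = 1, so t = −4. So 3^(−1) ≡ −4 ≡ 9 (mod 13). Verify: 3 · 9 = 27 ≡ 1 (mod 13). ✓

Final answer: 3^(−1) ≡ 9 (mod 13)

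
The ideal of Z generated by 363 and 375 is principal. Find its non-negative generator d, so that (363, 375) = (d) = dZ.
In the PID Z, (a, b) is generated by gcd(a, b). Compute gcd(375, 363) with the extended Euclidean algorithm, tracking rows (r, s, t) with s·375 + t·363 = r:
  row A: (375, 1, 0)   [1·375 + 0·363 = 375]
  row B: (363, 0, 1)   [0·375 + 1·363 = 363]
  375 = 1·363 + 12   → row C = row A − 1·row B = (12, 1, −1)   [check: 1·375 − 1·363 = 12]
  363 = 30·12 + 3   → row D = row B − 30·row C = (3, −30, 31)   [check: −30·375 + 31·363 = 3]
  12 = 4·3 + 0   → remainder 0, stop. gcd = 3 (last nonzero row D).
So gcd(363, 375) = 3, with Bézout identity −30·375 + 31·363 = 3. Containment (⊇): the Bézout identity exhibits 3 as an element of (363, 375), giving (3) ⊆ (363, 375). Containment (⊆): since 3 | 363 and 3 | 375 (363 = 3·121, 375 = 3·125), every Z-linear combination of 363 and 375 is divisible by 3, so (363, 375) ⊆ (3). Therefore (363, 375) = (3), d = 3.

Final answer: (363, 375) = (3); d = 3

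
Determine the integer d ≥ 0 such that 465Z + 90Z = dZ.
(465, 90) = (15); d = 15

In the PID Z, (a, b) is generated by gcd(a, b). Compute gcd(465, 90) with the extended Euclidean algorithm, tracking rows (r, s, t) with s·465 + t·90 = r:
  row A: (465, 1, 0)   [1·465 + 0·90 = 465]
  row B: (90, 0, 1)   [0·465 + 1·90 = 90]
  465 = 5·90 + 15   → row C = row A − 5·row B = (15, 1, −5)   [check: 1·465 − 5·90 = 15]
  90 = 6·15 + 0   → remainder 0, stop. gcd = 15 (last nonzero row C).
So gcd(465, 90) = 15, with Bézout identity 1·465 − 5·90 = 15. Containment (⊇): the Bézout identity exhibits 15 as an element of (465, 90), giving (15) ⊆ (465, 90). Containment (⊆): since 15 | 465 and 15 | 90 (465 = 15·31, 90 = 15·6), every Z-linear combination of 465 and 90 is divisible by 15, so (465, 90) ⊆ (15). Therefore (465, 90) = (15), d = 15.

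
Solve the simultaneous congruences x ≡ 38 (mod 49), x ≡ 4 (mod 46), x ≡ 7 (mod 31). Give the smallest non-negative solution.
The moduli 49, 46, 31 are pairwise coprime, so by the CRT there is a unique solution mod 49·46·31 = 69874.
Solve by successive substitution. Start with x ≡ 38 (mod 49).
  Combine with x ≡ 4 (mod 46): write x = 38 + 49·t and require 38 + 49·t ≡ 4 (mod 46), i.e. 49·t ≡ 4 − 38 ≡ 12 (mod 46). Since 49^(−1) ≡ 31 (mod 46) (49 ≡ 3 (mod 46)), t ≡ 31·12 ≡ 4 (mod 46). So x ≡ 38 + 49·4 = 234 (mod 2254).
  Combine with x ≡ 7 (mod 31): write x = 234 + 2254·t and require 234 + 2254·t ≡ 7 (mod 31), i.e. 2254·t ≡ 7 − 234 ≡ 21 (mod 31). Since 2254^(−1) ≡ 24 (mod 31) (2254 ≡ 22 (mod 31)), t ≡ 24·21 ≡ 8 (mod 31). So x ≡ 234 + 2254·8 = 18266 (mod 69874).
Unique solution in [0, 69874): x = 18266.

Final answer: x ≡ 18266 (mod 69874); the representative in [0, 69874) is 18266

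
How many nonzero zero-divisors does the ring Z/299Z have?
In Z/299Z each nonzero element is either a unit (gcd with 299 is 1) or a zero-divisor (gcd > 1). The number of units is φ(299): factorise 299 = 13 · 23, so φ(299) = (13 − 1) · (23 − 1) = 12 · 22 = 264. The nonzero elements number 299 − 1 = 298. Hence the nonzero zero-divisors number 298 − 264 = 34.

Final answer: Z/299Z has 34 nonzero zero-divisors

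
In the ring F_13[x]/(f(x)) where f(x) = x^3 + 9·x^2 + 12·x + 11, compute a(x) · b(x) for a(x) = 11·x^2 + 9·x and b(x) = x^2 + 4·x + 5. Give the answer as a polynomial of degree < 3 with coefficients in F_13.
Multiply as integer polynomials: a · b = 11·x^4 + 53·x^3 + 91·x^2 + 45·x. Reducing coefficients mod 13: a · b ≡ 11·x^4 + x^3 + 6·x. Now divide by f(x) = x^3 + 9·x^2 + 12·x + 11 in F_13[x], eliminating the leading term at each step:
  leading term 11·x^4: subtract (11·x)·f(x) = 11·x^4 + 8·x^3 + 2·x^2 + 4·x, leaving 6·x^3 + 11·x^2 + 2·x (coefficients mod 13)
  leading term 6·x^3: subtract (6)·f(x) = 6·x^3 + 2·x^2 + 7·x + 1, leaving 9·x^2 + 8·x + 12 (coefficients mod 13)
The degree is now < 3, so this is the remainder. Hence a · b ≡ 9·x^2 + 8·x + 12 in F_13[x]/(f).

Final answer: a · b ≡ 9·x^2 + 8·x + 12 (mod f(x))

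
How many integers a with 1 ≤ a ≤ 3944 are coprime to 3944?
1792

The number of a ∈ {1, ..., 3944} with gcd(a, 3944) = 1 is by definition Euler's totient φ(3944). φ is multiplicative, with φ(p^e) = p^e − p^(e−1). Factorise 3944 = 2^3 · 17 · 29. Then
  φ(3944) = (2^3 − 2^2) · (17 − 1) · (29 − 1) = 4 · 16 · 28 = 1792.
So there are 1792 such integers.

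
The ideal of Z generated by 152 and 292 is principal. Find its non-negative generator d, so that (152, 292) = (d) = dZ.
In the PID Z, (a, b) is generated by gcd(a, b). Compute gcd(292, 152) with the extended Euclidean algorithm, tracking rows (r, s, t) with s·292 + t·152 = r:
  row A: (292, 1, 0)   [1·292 + 0·152 = 292]
  row B: (152, 0, 1)   [0·292 + 1·152 = 152]
  292 = 1·152 + 140   → row C = row A − 1·row B = (140, 1, −1)   [check: 1·292 − 1·152 = 140]
  152 = 1·140 + 12   → row D = row B − 1·row C = (12, −1, 2)   [check: −1·292 + 2·152 = 12]
  140 = 11·12 + 8   → row E = row C − 11·row D = (8, 12, −23)   [check: 12·292 − 23·152 = 8]
  12 = 1·8 + 4   → row F = row D − 1·row E = (4, −13, 25)   [check: −13·292 + 25·152 = 4]
  8 = 2·4 + 0   → remainder 0, stop. gcd = 4 (last nonzero row F).
So gcd(152, 292) = 4, with Bézout identity −13·292 + 25·152 = 4. Containment (⊇): the Bézout identity exhibits 4 as an element of (152, 292), giving (4) ⊆ (152, 292). Containment (⊆): since 4 | 152 and 4 | 292 (152 = 4·38, 292 = 4·73), every Z-linear combination of 152 and 292 is divisible by 4, so (152, 292) ⊆ (4). Therefore (152, 292) = (4), d = 4.

Final answer: (152, 292) = (4); d = 4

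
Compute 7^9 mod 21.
7

Use repeated squaring. Binary(9) = 1001. Walk through the bits of the exponent 9 left-to-right: at each bit after the leading one, square the running value, then multiply by 7 if the bit is 1 (always reducing mod 21):
  bit 1 = 1 (leading): start with 7.
  bit 2 = 0: square 7^2 = 49 ≡ 7 (mod 21).
  bit 3 = 0: square 7^2 = 49 ≡ 7 (mod 21).
  bit 4 = 1: square 7^2 = 49 ≡ 7; bit is 1, so multiply 7·7 = 49 ≡ 7 (mod 21).
Final value: 7^9 ≡ 7 (mod 21).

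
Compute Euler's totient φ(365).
φ(365) = 288

φ is multiplicative, with φ(p^e) = p^e − p^(e−1). Factorise 365 = 5 · 73. Then
  φ(365) = (5 − 1) · (73 − 1) = 4 · 72 = 288.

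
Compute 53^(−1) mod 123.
Apply the extended Euclidean algorithm to (123, 53), tracking rows (r, s, t) with s·123 + t·53 = r. Each division r_prev = q·r_cur + r_new produces the new row as (previous row) − q·(current row):
  row A: (123, 1, 0)   [1·123 + 0·53 = 123]
  row B: (53, 0, 1)   [0·123 + 1·53 = 53]
  123 = 2·53 + 17   → row C = row A − 2·row B = (17, 1, −2)   [check: 1·123 − 2·53 = 17]
  53 = 3·17 + 2   → row D = row B − 3·row C = (2, −3, 7)   [check: −3·123 + 7·53 = 2]
  17 = 8·2 + 1   → row E = row C − 8·row D = (1, 25, −58)   [check: 25·123 − 58·53 = 1]
  2 = 2·1 + 0   → remainder 0, stop. gcd = 1 (last nonzero row E).
The gcd is 1, so 53 is invertible mod 123. The last nonzero row gives 25·123 − 58·53 = 1, so t = −58. So 53^(−1) ≡ −58 ≡ 65 (mod 123). Verify: 53 · 65 = 3445 ≡ 1 (mod 123). ✓

Final answer: 53^(−1) ≡ 65 (mod 123)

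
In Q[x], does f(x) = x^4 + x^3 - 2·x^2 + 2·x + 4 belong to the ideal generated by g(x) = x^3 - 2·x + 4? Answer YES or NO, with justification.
YES

In Q[x] the ideal (g) consists of all multiples of g, so f ∈ (g) iff g | f, i.e. iff the remainder of f on division by g is 0. Divide f by g (g is monic, so eliminate the leading term of the running remainder at each step):
  leading term x^4: subtract (x)·g(x) = x^4 - 2·x^2 + 4·x, leaving x^3 - 2·x + 4
  leading term x^3: subtract (1)·g(x) = x^3 - 2·x + 4, leaving 0
The remainder is 0, so f(x) = g(x) · h(x) with h(x) = x + 1. Hence g | f, i.e. f ∈ (g).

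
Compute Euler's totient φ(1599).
φ(1599) = 960

φ is multiplicative, with φ(p^e) = p^e − p^(e−1). Factorise 1599 = 3 · 13 · 41. Then
  φ(1599) = (3 − 1) · (13 − 1) · (41 − 1) = 2 · 12 · 40 = 960.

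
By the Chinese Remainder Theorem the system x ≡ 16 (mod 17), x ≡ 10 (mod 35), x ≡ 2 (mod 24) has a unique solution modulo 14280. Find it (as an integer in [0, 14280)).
The moduli 17, 35, 24 are pairwise coprime, so by the CRT there is a unique solution mod 17·35·24 = 14280.
Solve by successive substitution. Start with x ≡ 16 (mod 17).
  Combine with x ≡ 10 (mod 35): write x = 16 + 17·t and require 16 + 17·t ≡ 10 (mod 35), i.e. 17·t ≡ 10 − 16 ≡ 29 (mod 35). Since 17^(−1) ≡ 33 (mod 35), t ≡ 33·29 ≡ 12 (mod 35). So x ≡ 16 + 17·12 = 220 (mod 595).
  Combine with x ≡ 2 (mod 24): write x = 220 + 595·t and require 220 + 595·t ≡ 2 (mod 24), i.e. 595·t ≡ 2 − 220 ≡ 22 (mod 24). Since 595^(−1) ≡ 19 (mod 24) (595 ≡ 19 (mod 24)), t ≡ 19·22 ≡ 10 (mod 24). So x ≡ 220 + 595·10 = 6170 (mod 14280).
Unique solution in [0, 14280): x = 6170.

Final answer: x ≡ 6170 (mod 14280); the representative in [0, 14280) is 6170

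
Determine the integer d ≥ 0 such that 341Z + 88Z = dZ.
In the PID Z, (a, b) is generated by gcd(a, b). Compute gcd(341, 88) with the extended Euclidean algorithm, tracking rows (r, s, t) with s·341 + t·88 = r:
  row A: (341, 1, 0)   [1·341 + 0·88 = 341]
  row B: (88, 0, 1)   [0·341 + 1·88 = 88]
  341 = 3·88 + 77   → row C = row A − 3·row B = (77, 1, −3)   [check: 1·341 − 3·88 = 77]
  88 = 1·77 + 11   → row D = row B − 1·row C = (11, −1, 4)   [check: −1·341 + 4·88 = 11]
  77 = 7·11 + 0   → remainder 0, stop. gcd = 11 (last nonzero row D).
So gcd(341, 88) = 11, with Bézout identity −1·341 + 4·88 = 11. Containment (⊇): the Bézout identity exhibits 11 as an element of (341, 88), giving (11) ⊆ (341, 88). Containment (⊆): since 11 | 341 and 11 | 88 (341 = 11·31, 88 = 11·8), every Z-linear combination of 341 and 88 is divisible by 11, so (341, 88) ⊆ (11). Therefore (341, 88) = (11), d = 11.

Final answer: (341, 88) = (11); d = 11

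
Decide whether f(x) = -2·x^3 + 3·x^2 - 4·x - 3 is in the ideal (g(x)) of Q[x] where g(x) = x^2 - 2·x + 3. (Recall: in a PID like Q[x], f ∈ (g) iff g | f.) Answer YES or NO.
YES

In Q[x] the ideal (g) consists of all multiples of g, so f ∈ (g) iff g | f, i.e. iff the remainder of f on division by g is 0. Divide f by g (g is monic, so eliminate the leading term of the running remainder at each step):
  leading term -2·x^3: subtract (-2·x)·g(x) = -2·x^3 + 4·x^2 - 6·x, leaving -x^2 + 2·x - 3
  leading term -x^2: subtract (-1)·g(x) = -x^2 + 2·x - 3, leaving 0
The remainder is 0, so f(x) = g(x) · h(x) with h(x) = -2·x - 1. Hence g | f, i.e. f ∈ (g).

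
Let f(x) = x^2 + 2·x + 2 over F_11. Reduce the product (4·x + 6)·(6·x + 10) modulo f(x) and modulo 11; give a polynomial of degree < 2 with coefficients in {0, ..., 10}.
a · b ≡ 6·x + 1 (mod f(x))

Multiply as integer polynomials: a · b = 24·x^2 + 76·x + 60. Reducing coefficients mod 11: a · b ≡ 2·x^2 + 10·x + 5. Now divide by f(x) = x^2 + 2·x + 2 in F_11[x], eliminating the leading term at each step:
  leading term 2·x^2: subtract (2)·f(x) = 2·x^2 + 4·x + 4, leaving 6·x + 1 (coefficients mod 11)
The degree is now < 2, so this is the remainder. Hence a · b ≡ 6·x + 1 in F_11[x]/(f).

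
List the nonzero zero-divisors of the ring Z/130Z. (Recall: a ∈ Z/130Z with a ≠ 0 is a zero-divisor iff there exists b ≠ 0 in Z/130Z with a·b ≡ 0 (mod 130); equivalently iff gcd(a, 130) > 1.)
An element a ∈ Z/130Z (with a ≠ 0) is a zero-divisor iff gcd(a, 130) > 1 (because a is a unit precisely when gcd(a, n) = 1, and in Z/nZ every nonzero, non-unit element is a zero-divisor). Scan a = 1, ..., 129 and keep those with gcd(a, 130) > 1:
  gcd(2, 130) = 2, gcd(4, 130) = 2, gcd(5, 130) = 5, gcd(6, 130) = 2, gcd(8, 130) = 2, gcd(10, 130) = 10, gcd(12, 130) = 2, gcd(13, 130) = 13, gcd(14, 130) = 2, gcd(15, 130) = 5, gcd(16, 130) = 2, gcd(18, 130) = 2, gcd(20, 130) = 10, gcd(22, 130) = 2, gcd(24, 130) = 2, gcd(25, 130) = 5, gcd(26, 130) = 26, gcd(28, 130) = 2, gcd(30, 130) = 10, gcd(32, 130) = 2, gcd(34, 130) = 2, gcd(35, 130) = 5, gcd(36, 130) = 2, gcd(38, 130) = 2, gcd(39, 130) = 13, gcd(40, 130) = 10, gcd(42, 130) = 2, gcd(44, 130) = 2, gcd(45, 130) = 5, gcd(46, 130) = 2, gcd(48, 130) = 2, gcd(50, 130) = 10, gcd(52, 130) = 26, gcd(54, 130) = 2, gcd(55, 130) = 5, gcd(56, 130) = 2, gcd(58, 130) = 2, gcd(60, 130) = 10, gcd(62, 130) = 2, gcd(64, 130) = 2, gcd(65, 130) = 65, gcd(66, 130) = 2, gcd(68, 130) = 2, gcd(70, 130) = 10, gcd(72, 130) = 2, gcd(74, 130) = 2, gcd(75, 130) = 5, gcd(76, 130) = 2, gcd(78, 130) = 26, gcd(80, 130) = 10, gcd(82, 130) = 2, gcd(84, 130) = 2, gcd(85, 130) = 5, gcd(86, 130) = 2, gcd(88, 130) = 2, gcd(90, 130) = 10, gcd(91, 130) = 13, gcd(92, 130) = 2, gcd(94, 130) = 2, gcd(95, 130) = 5, gcd(96, 130) = 2, gcd(98, 130) = 2, gcd(100, 130) = 10, gcd(102, 130) = 2, gcd(104, 130) = 26, gcd(105, 130) = 5, gcd(106, 130) = 2, gcd(108, 130) = 2, gcd(110, 130) = 10, gcd(112, 130) = 2, gcd(114, 130) = 2, gcd(115, 130) = 5, gcd(116, 130) = 2, gcd(117, 130) = 13, gcd(118, 130) = 2, gcd(120, 130) = 10, gcd(122, 130) = 2, gcd(124, 130) = 2, gcd(125, 130) = 5, gcd(126, 130) = 2, gcd(128, 130) = 2.
All other a ∈ {1, ..., 129} have gcd(a, 130) = 1 and are units. So the nonzero zero-divisors are exactly the 81 values of a appearing in this scan.

Final answer: nonzero zero-divisors of Z/130Z = {2, 4, 5, 6, 8, 10, 12, 13, 14, 15, 16, 18, 20, 22, 24, 25, 26, 28, 30, 32, 34, 35, 36, 38, 39, 40, 42, 44, 45, 46, 48, 50, 52, 54, 55, 56, 58, 60, 62, 64, 65, 66, 68, 70, 72, 74, 75, 76, 78, 80, 82, 84, 85, 86, 88, 90, 91, 92, 94, 95, 96, 98, 100, 102, 104, 105, 106, 108, 110, 112, 114, 115, 116, 117, 118, 120, 122, 124, 125, 126, 128}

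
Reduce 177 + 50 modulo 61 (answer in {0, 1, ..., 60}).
44

Reduce the summands first: 177 ≡ 55 (mod 61), so 177 + 50 ≡ 55 + 50 (mod 61). 55 + 50 = 105; 105 = 1·61 + 44, so (177 + 50) mod 61 = 44.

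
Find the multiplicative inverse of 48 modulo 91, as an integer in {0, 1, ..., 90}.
48^(−1) ≡ 55 (mod 91)

Apply the extended Euclidean algorithm to (91, 48), tracking rows (r, s, t) with s·91 + t·48 = r. Each division r_prev = q·r_cur + r_new produces the new row as (previous row) − q·(current row):
  row A: (91, 1, 0)   [1·91 + 0·48 = 91]
  row B: (48, 0, 1)   [0·91 + 1·48 = 48]
  91 = 1·48 + 43   → row C = row A − 1·row B = (43, 1, −1)   [check: 1·91 − 1·48 = 43]
  48 = 1·43 + 5   → row D = row B − 1·row C = (5, −1, 2)   [check: −1·91 + 2·48 = 5]
  43 = 8·5 + 3   → row E = row C − 8·row D = (3, 9, −17)   [check: 9·91 − 17·48 = 3]
  5 = 1·3 + 2   → row F = row D − 1·row E = (2, −10, 19)   [check: −10·91 + 19·48 = 2]
  3 = 1·2 + 1   → row G = row E − 1·row F = (1, 19, −36)   [check: 19·91 − 36·48 = 1]
  2 = 2·1 + 0   → remainder 0, stop. gcd = 1 (last nonzero row G).
The gcd is 1, so 48 is invertible mod 91. The last nonzero row gives 19·91 − 36·48 = 1, so t = −36. So 48^(−1) ≡ −36 ≡ 55 (mod 91). Verify: 48 · 55 = 2640 ≡ 1 (mod 91). ✓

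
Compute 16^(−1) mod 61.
Apply the extended Euclidean algorithm to (61, 16), tracking rows (r, s, t) with s·61 + t·16 = r. Each division r_prev = q·r_cur + r_new produces the new row as (previous row) − q·(current row):
  row A: (61, 1, 0)   [1·61 + 0·16 = 61]
  row B: (16, 0, 1)   [0·61 + 1·16 = 16]
  61 = 3·16 + 13   → row C = row A − 3·row B = (13, 1, −3)   [check: 1·61 − 3·16 = 13]
  16 = 1·13 + 3   → row D = row B − 1·row C = (3, −1, 4)   [check: −1·61 + 4·16 = 3]
  13 = 4·3 + 1   → row E = row C − 4·row D = (1, 5, −19)   [check: 5·61 − 19·16 = 1]
  3 = 3·1 + 0   → remainder 0, stop. gcd = 1 (last nonzero row E).
The gcd is 1, so 16 is invertible mod 61. The last nonzero row gives 5·61 − 19·16 = 1, so t = −19. So 16^(−1) ≡ −19 ≡ 42 (mod 61). Verify: 16 · 42 = 672 ≡ 1 (mod 61). ✓

Final answer: 16^(−1) ≡ 42 (mod 61)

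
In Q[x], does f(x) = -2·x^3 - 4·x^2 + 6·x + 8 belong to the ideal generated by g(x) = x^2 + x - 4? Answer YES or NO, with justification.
In Q[x] the ideal (g) consists of all multiples of g, so f ∈ (g) iff g | f, i.e. iff the remainder of f on division by g is 0. Divide f by g (g is monic, so eliminate the leading term of the running remainder at each step):
  leading term -2·x^3: subtract (-2·x)·g(x) = -2·x^3 - 2·x^2 + 8·x, leaving -2·x^2 - 2·x + 8
  leading term -2·x^2: subtract (-2)·g(x) = -2·x^2 - 2·x + 8, leaving 0
The remainder is 0, so f(x) = g(x) · h(x) with h(x) = -2·x - 2. Hence g | f, i.e. f ∈ (g).

Final answer: YES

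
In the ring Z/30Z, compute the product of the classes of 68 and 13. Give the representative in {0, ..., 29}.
14

Reduce the factors first: 68 ≡ 8 (mod 30), so 68 · 13 ≡ 8 · 13 (mod 30). 8 · 13 = 104. Dividing by 30: 104 = 3·30 + 14. So (68 · 13) mod 30 = 14.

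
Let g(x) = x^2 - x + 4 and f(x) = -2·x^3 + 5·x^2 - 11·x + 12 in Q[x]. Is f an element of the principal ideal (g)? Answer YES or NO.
YES

In Q[x] the ideal (g) consists of all multiples of g, so f ∈ (g) iff g | f, i.e. iff the remainder of f on division by g is 0. Divide f by g (g is monic, so eliminate the leading term of the running remainder at each step):
  leading term -2·x^3: subtract (-2·x)·g(x) = -2·x^3 + 2·x^2 - 8·x, leaving 3·x^2 - 3·x + 12
  leading term 3·x^2: subtract (3)·g(x) = 3·x^2 - 3·x + 12, leaving 0
The remainder is 0, so f(x) = g(x) · h(x) with h(x) = 3 - 2·x. Hence g | f, i.e. f ∈ (g).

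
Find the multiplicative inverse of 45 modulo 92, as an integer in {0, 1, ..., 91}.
45^(−1) ≡ 45 (mod 92)

Apply the extended Euclidean algorithm to (92, 45), tracking rows (r, s, t) with s·92 + t·45 = r. Each division r_prev = q·r_cur + r_new produces the new row as (previous row) − q·(current row):
  row A: (92, 1, 0)   [1·92 + 0·45 = 92]
  row B: (45, 0, 1)   [0·92 + 1·45 = 45]
  92 = 2·45 + 2   → row C = row A − 2·row B = (2, 1, −2)   [check: 1·92 − 2·45 = 2]
  45 = 22·2 + 1   → row D = row B − 22·row C = (1, −22, 45)   [check: −22·92 + 45·45 = 1]
  2 = 2·1 + 0   → remainder 0, stop. gcd = 1 (last nonzero row D).
The gcd is 1, so 45 is invertible mod 92. The last nonzero row gives −22·92 + 45·45 = 1, so t = 45. So 45^(−1) ≡ 45 (mod 92). Verify: 45 · 45 = 2025 ≡ 1 (mod 92). ✓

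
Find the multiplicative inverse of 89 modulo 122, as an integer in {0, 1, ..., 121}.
89^(−1) ≡ 85 (mod 122)

Apply the extended Euclidean algorithm to (122, 89), tracking rows (r, s, t) with s·122 + t·89 = r. Each division r_prev = q·r_cur + r_new produces the new row as (previous row) − q·(current row):
  row A: (122, 1, 0)   [1·122 + 0·89 = 122]
  row B: (89, 0, 1)   [0·122 + 1·89 = 89]
  122 = 1·89 + 33   → row C = row A − 1·row B = (33, 1, −1)   [check: 1·122 − 1·89 = 33]
  89 = 2·33 + 23   → row D = row B − 2·row C = (23, −2, 3)   [check: −2·122 + 3·89 = 23]
  33 = 1·23 + 10   → row E = row C − 1·row D = (10, 3, −4)   [check: 3·122 − 4·89 = 10]
  23 = 2·10 + 3   → row F = row D − 2·row E = (3, −8, 11)   [check: −8·122 + 11·89 = 3]
  10 = 3·3 + 1   → row G = row E − 3·row F = (1, 27, −37)   [check: 27·122 − 37·89 = 1]
  3 = 3·1 + 0   → remainder 0, stop. gcd = 1 (last nonzero row G).
The gcd is 1, so 89 is invertible mod 122. The last nonzero row gives 27·122 − 37·89 = 1, so t = −37. So 89^(−1) ≡ −37 ≡ 85 (mod 122). Verify: 89 · 85 = 7565 ≡ 1 (mod 122). ✓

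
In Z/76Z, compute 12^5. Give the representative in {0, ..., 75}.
8

Use repeated squaring. Binary(5) = 101. Walk through the bits of the exponent 5 left-to-right: at each bit after the leading one, square the running value, then multiply by 12 if the bit is 1 (always reducing mod 76):
  bit 1 = 1 (leading): start with 12.
  bit 2 = 0: square 12^2 = 144 ≡ 68 (mod 76).
  bit 3 = 1: square 68^2 = 4624 ≡ 64; bit is 1, so multiply 64·12 = 768 ≡ 8 (mod 76).
Final value: 12^5 ≡ 8 (mod 76).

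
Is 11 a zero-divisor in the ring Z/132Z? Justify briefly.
gcd(11, 132) = 11 > 1, so 11 is not a unit in Z/132Z. In Z/nZ every nonzero non-unit is a zero-divisor: explicitly, take b = 132/gcd = 12 ≠ 0 (mod 132); then 11·12 = 132 = 1·132, i.e. 11·12 ≡ 0 (mod 132). So 11 is a zero-divisor.

Final answer: YES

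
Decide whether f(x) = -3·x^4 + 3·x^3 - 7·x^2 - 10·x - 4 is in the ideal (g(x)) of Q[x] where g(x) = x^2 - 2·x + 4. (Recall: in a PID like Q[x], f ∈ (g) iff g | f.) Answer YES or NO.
YES

In Q[x] the ideal (g) consists of all multiples of g, so f ∈ (g) iff g | f, i.e. iff the remainder of f on division by g is 0. Divide f by g (g is monic, so eliminate the leading term of the running remainder at each step):
  leading term -3·x^4: subtract (-3·x^2)·g(x) = -3·x^4 + 6·x^3 - 12·x^2, leaving -3·x^3 + 5·x^2 - 10·x - 4
  leading term -3·x^3: subtract (-3·x)·g(x) = -3·x^3 + 6·x^2 - 12·x, leaving -x^2 + 2·x - 4
  leading term -x^2: subtract (-1)·g(x) = -x^2 + 2·x - 4, leaving 0
The remainder is 0, so f(x) = g(x) · h(x) with h(x) = -3·x^2 - 3·x - 1. Hence g | f, i.e. f ∈ (g).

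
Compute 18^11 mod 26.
Use repeated squaring. Binary(11) = 1011. Walk through the bits of the exponent 11 left-to-right: at each bit after the leading one, square the running value, then multiply by 18 if the bit is 1 (always reducing mod 26):
  bit 1 = 1 (leading): start with 18.
  bit 2 = 0: square 18^2 = 324 ≡ 12 (mod 26).
  bit 3 = 1: square 12^2 = 144 ≡ 14; bit is 1, so multiply 14·18 = 252 ≡ 18 (mod 26).
  bit 4 = 1: square 18^2 = 324 ≡ 12; bit is 1, so multiply 12·18 = 216 ≡ 8 (mod 26).
Final value: 18^11 ≡ 8 (mod 26).

Final answer: 8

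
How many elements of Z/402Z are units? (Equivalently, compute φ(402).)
Z/402Z has φ(402) = 132 units

An element a ∈ Z/402Z is a unit iff gcd(a, 402) = 1, so the number of units is φ(402). φ is multiplicative, with φ(p^e) = p^e − p^(e−1). Factorise 402 = 2 · 3 · 67. Then
  φ(402) = (2 − 1) · (3 − 1) · (67 − 1) = 1 · 2 · 66 = 132.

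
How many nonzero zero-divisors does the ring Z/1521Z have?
In Z/1521Z each nonzero element is either a unit (gcd with 1521 is 1) or a zero-divisor (gcd > 1). The number of units is φ(1521): factorise 1521 = 3^2 · 13^2, so φ(1521) = (3^2 − 3^1) · (13^2 − 13^1) = 6 · 156 = 936. The nonzero elements number 1521 − 1 = 1520. Hence the nonzero zero-divisors number 1520 − 936 = 584.

Final answer: Z/1521Z has 584 nonzero zero-divisors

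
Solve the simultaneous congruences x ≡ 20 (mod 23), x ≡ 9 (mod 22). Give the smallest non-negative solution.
x ≡ 273 (mod 506); the representative in [0, 506) is 273

The moduli 23, 22 are pairwise coprime, so by the CRT there is a unique solution mod 23·22 = 506.
Solve by successive substitution. Start with x ≡ 20 (mod 23).
  Combine with x ≡ 9 (mod 22): write x = 20 + 23·t and require 20 + 23·t ≡ 9 (mod 22), i.e. 23·t ≡ 9 − 20 ≡ 11 (mod 22). Since 23^(−1) ≡ 1 (mod 22) (23 ≡ 1 (mod 22)), t ≡ 1·11 ≡ 11 (mod 22). So x ≡ 20 + 23·11 = 273 (mod 506).
Unique solution in [0, 506): x = 273.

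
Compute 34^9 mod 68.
0

Use repeated squaring. Binary(9) = 1001. Walk through the bits of the exponent 9 left-to-right: at each bit after the leading one, square the running value, then multiply by 34 if the bit is 1 (always reducing mod 68):
  bit 1 = 1 (leading): start with 34.
  bit 2 = 0: square 34^2 = 1156 ≡ 0 (mod 68).
  bit 3 = 0: square 0^2 = 0 (mod 68).
  bit 4 = 1: square 0^2 = 0; bit is 1, so multiply 0·34 = 0 (mod 68).
Final value: 34^9 ≡ 0 (mod 68).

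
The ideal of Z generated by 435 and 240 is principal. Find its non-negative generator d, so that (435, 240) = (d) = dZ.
In the PID Z, (a, b) is generated by gcd(a, b). Compute gcd(435, 240) with the extended Euclidean algorithm, tracking rows (r, s, t) with s·435 + t·240 = r:
  row A: (435, 1, 0)   [1·435 + 0·240 = 435]
  row B: (240, 0, 1)   [0·435 + 1·240 = 240]
  435 = 1·240 + 195   → row C = row A − 1·row B = (195, 1, −1)   [check: 1·435 − 1·240 = 195]
  240 = 1·195 + 45   → row D = row B − 1·row C = (45, −1, 2)   [check: −1·435 + 2·240 = 45]
  195 = 4·45 + 15   → row E = row C − 4·row D = (15, 5, −9)   [check: 5·435 − 9·240 = 15]
  45 = 3·15 + 0   → remainder 0, stop. gcd = 15 (last nonzero row E).
So gcd(435, 240) = 15, with Bézout identity 5·435 − 9·240 = 15. Containment (⊇): the Bézout identity exhibits 15 as an element of (435, 240), giving (15) ⊆ (435, 240). Containment (⊆): since 15 | 435 and 15 | 240 (435 = 15·29, 240 = 15·16), every Z-linear combination of 435 and 240 is divisible by 15, so (435, 240) ⊆ (15). Therefore (435, 240) = (15), d = 15.

Final answer: (435, 240) = (15); d = 15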